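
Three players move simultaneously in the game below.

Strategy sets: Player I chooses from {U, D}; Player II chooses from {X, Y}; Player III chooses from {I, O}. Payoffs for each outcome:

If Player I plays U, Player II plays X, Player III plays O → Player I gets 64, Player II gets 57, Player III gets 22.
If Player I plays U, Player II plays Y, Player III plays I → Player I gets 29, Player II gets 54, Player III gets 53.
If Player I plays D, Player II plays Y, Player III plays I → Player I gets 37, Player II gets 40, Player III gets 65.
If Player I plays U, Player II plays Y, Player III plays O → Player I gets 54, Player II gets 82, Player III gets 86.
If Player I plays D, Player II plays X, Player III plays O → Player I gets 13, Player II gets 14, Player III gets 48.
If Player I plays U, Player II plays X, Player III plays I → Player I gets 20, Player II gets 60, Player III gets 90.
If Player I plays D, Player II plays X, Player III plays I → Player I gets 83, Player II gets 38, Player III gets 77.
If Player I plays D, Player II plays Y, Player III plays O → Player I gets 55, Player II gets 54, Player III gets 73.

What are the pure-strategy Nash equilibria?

The unique pure-strategy Nash equilibrium is (D, Y, O).

Mark each player's best response to every combination of opponents' strategies; a profile where every player is best-responding is a pure Nash equilibrium.
Player I against (X, I): payoffs 20, 83 → best response D.
Player I against (X, O): payoffs 64, 13 → best response U.
Player I against (Y, I): payoffs 29, 37 → best response D.
Player I against (Y, O): payoffs 54, 55 → best response D.
Player II against (U, I): payoffs 60, 54 → best response X.
Player II against (U, O): payoffs 57, 82 → best response Y.
Player II against (D, I): payoffs 38, 40 → best response Y.
Player II against (D, O): payoffs 14, 54 → best response Y.
Player III against (U, X): payoffs 90, 22 → best response I.
Player III against (U, Y): payoffs 53, 86 → best response O.
Player III against (D, X): payoffs 77, 48 → best response I.
Player III against (D, Y): payoffs 65, 73 → best response O.
Mutual best responses: (D, Y, O).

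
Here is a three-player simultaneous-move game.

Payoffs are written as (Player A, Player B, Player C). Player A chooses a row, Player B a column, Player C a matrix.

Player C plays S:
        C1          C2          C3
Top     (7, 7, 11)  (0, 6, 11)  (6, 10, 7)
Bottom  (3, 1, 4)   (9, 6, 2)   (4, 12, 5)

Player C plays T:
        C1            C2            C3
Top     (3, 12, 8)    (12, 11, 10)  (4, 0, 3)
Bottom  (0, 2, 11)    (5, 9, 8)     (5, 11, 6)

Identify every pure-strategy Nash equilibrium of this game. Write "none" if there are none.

Mark each player's best response to every combination of opponents' strategies; a profile where every player is best-responding is a pure Nash equilibrium.
Player A against (C1, S): payoffs 7, 3 → best response Top.
Player A against (C1, T): payoffs 3, 0 → best response Top.
Player A against (C2, S): payoffs 0, 9 → best response Bottom.
Player A against (C2, T): payoffs 12, 5 → best response Top.
Player A against (C3, S): payoffs 6, 4 → best response Top.
Player A against (C3, T): payoffs 4, 5 → best response Bottom.
Player B against (Top, S): payoffs 7, 6, 10 → best response C3.
Player B against (Top, T): payoffs 12, 11, 0 → best response C1.
Player B against (Bottom, S): payoffs 1, 6, 12 → best response C3.
Player B against (Bottom, T): payoffs 2, 9, 11 → best response C3.
Player C against (Top, C1): payoffs 11, 8 → best response S.
Player C against (Top, C2): payoffs 11, 10 → best response S.
Player C against (Top, C3): payoffs 7, 3 → best response S.
Player C against (Bottom, C1): payoffs 4, 11 → best response T.
Player C against (Bottom, C2): payoffs 2, 8 → best response T.
Player C against (Bottom, C3): payoffs 5, 6 → best response T.
Mutual best responses: (Top, C3, S); (Bottom, C3, T).

The pure Nash equilibria are (Top, C3, S), (Bottom, C3, T).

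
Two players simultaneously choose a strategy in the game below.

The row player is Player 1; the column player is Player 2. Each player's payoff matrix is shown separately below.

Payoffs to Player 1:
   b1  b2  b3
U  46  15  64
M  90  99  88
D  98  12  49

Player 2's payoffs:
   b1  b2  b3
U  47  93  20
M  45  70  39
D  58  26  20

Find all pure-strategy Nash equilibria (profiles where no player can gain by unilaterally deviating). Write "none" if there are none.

(U, b1): Player 1 can switch to M (46 → 90). Not NE.
(U, b2): Player 1 can switch to M (15 → 99). Not NE.
(U, b3): Player 1 can switch to M (64 → 88). Not NE.
(M, b1): Player 1 can switch to D (90 → 98). Not NE.
(M, b2): Player 1 gets 99, best alternative 15; Player 2 gets 70, best alternative 45. No profitable deviation — NE.
(M, b3): Player 2 can switch to b1 (39 → 45). Not NE.
(D, b1): Player 1 gets 98, best alternative 90; Player 2 gets 58, best alternative 26. No profitable deviation — NE.
(D, b2): Player 1 can switch to U (12 → 15). Not NE.
(The remaining 1 profile has a profitable deviation by the same check.)

The pure Nash equilibria are (M, b2), (D, b1).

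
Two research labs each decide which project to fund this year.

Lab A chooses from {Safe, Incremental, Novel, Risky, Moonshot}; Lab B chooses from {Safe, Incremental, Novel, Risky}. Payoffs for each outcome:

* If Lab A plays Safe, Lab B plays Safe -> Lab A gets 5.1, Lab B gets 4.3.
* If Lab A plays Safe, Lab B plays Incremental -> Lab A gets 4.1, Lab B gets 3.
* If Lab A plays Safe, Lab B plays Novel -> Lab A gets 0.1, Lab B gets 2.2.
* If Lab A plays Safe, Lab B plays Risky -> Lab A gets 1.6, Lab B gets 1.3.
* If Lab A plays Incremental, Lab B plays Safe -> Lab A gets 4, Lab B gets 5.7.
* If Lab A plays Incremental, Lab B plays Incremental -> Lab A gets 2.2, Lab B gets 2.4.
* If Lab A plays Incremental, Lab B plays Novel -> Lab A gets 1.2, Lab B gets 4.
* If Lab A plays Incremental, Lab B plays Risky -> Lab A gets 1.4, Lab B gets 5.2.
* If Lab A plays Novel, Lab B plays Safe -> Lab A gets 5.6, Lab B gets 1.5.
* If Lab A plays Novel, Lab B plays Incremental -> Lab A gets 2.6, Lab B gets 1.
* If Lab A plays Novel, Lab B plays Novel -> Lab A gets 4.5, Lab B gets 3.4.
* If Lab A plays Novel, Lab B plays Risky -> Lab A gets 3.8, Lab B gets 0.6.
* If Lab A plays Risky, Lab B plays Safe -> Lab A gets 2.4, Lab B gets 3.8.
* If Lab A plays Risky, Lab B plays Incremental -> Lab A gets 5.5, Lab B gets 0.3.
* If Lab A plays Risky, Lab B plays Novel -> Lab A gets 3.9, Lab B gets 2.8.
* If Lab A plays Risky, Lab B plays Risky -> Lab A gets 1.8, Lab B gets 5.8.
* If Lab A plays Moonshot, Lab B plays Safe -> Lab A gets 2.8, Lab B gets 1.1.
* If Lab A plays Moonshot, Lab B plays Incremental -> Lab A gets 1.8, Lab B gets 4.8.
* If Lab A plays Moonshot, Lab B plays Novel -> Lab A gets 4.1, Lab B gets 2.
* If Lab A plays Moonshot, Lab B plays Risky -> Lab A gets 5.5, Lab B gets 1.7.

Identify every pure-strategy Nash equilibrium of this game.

(Safe, Safe): Lab A can switch to Novel (5.1 → 5.6). Not NE.
(Safe, Incremental): Lab A can switch to Risky (4.1 → 5.5). Not NE.
(Safe, Novel): Lab A can switch to Incremental (0.1 → 1.2). Not NE.
(Safe, Risky): Lab A can switch to Novel (1.6 → 3.8). Not NE.
(Incremental, Safe): Lab A can switch to Safe (4 → 5.1). Not NE.
(Incremental, Incremental): Lab A can switch to Safe (2.2 → 4.1). Not NE.
(Novel, Novel): Lab A gets 4.5, best alternative 4.1; Lab B gets 3.4, best alternative 1.5. No profitable deviation — NE.
(The remaining 13 profiles each have a profitable deviation by the same check.)

(Novel, Novel)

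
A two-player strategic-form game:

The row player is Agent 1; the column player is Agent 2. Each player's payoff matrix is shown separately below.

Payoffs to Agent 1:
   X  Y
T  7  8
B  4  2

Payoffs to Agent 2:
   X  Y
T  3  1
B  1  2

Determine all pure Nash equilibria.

For each player, find the best response to each opponent profile; mutual best responses are the pure NE.
Agent 1 against X: payoffs 7, 4 → best response T.
Agent 1 against Y: payoffs 8, 2 → best response T.
Agent 2 against T: payoffs 3, 1 → best response X.
Agent 2 against B: payoffs 1, 2 → best response Y.
Mutual best responses: (T, X).

The unique pure-strategy Nash equilibrium is (T, X).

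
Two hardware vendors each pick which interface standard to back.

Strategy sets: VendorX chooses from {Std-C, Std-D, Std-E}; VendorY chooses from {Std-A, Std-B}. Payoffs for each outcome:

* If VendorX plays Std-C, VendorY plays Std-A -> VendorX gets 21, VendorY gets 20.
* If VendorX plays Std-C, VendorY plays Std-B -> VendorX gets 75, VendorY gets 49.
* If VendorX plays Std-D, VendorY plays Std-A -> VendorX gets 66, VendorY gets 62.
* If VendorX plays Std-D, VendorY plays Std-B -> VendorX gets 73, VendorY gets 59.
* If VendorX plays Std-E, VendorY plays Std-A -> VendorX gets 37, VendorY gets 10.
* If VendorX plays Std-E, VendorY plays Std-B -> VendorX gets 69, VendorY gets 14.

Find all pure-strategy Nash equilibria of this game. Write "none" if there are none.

VendorX against Std-A: payoffs 21, 66, 37 → best response Std-D.
VendorX against Std-B: payoffs 75, 73, 69 → best response Std-C.
VendorY against Std-C: payoffs 20, 49 → best response Std-B.
VendorY against Std-D: payoffs 62, 59 → best response Std-A.
VendorY against Std-E: payoffs 10, 14 → best response Std-B.
Mutual best responses: (Std-C, Std-B); (Std-D, Std-A).

(Std-C, Std-B), (Std-D, Std-A)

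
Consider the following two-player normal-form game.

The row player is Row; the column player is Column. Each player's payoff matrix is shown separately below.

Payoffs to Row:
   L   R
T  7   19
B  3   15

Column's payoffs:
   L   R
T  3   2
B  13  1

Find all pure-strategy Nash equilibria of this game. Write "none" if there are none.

Row against L: payoffs 7, 3 → best response T.
Row against R: payoffs 19, 15 → best response T.
Column against T: payoffs 3, 2 → best response L.
Column against B: payoffs 13, 1 → best response L.
Mutual best responses: (T, L).

The unique pure-strategy Nash equilibrium is (T, L).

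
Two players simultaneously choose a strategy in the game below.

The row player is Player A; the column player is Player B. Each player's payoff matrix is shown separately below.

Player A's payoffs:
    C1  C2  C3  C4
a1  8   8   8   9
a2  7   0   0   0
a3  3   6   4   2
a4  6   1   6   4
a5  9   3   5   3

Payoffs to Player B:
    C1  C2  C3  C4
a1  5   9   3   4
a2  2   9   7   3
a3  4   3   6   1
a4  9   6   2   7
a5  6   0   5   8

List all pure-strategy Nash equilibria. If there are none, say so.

Player A against C1: payoffs 8, 7, 3, 6, 9 → best response a5.
Player A against C2: payoffs 8, 0, 6, 1, 3 → best response a1.
Player A against C3: payoffs 8, 0, 4, 6, 5 → best response a1.
Player A against C4: payoffs 9, 0, 2, 4, 3 → best response a1.
Player B against a1: payoffs 5, 9, 3, 4 → best response C2.
Player B against a2: payoffs 2, 9, 7, 3 → best response C2.
Player B against a3: payoffs 4, 3, 6, 1 → best response C3.
Player B against a4: payoffs 9, 6, 2, 7 → best response C1.
Player B against a5: payoffs 6, 0, 5, 8 → best response C4.
Mutual best responses: (a1, C2).

Pure NE: (a1, C2)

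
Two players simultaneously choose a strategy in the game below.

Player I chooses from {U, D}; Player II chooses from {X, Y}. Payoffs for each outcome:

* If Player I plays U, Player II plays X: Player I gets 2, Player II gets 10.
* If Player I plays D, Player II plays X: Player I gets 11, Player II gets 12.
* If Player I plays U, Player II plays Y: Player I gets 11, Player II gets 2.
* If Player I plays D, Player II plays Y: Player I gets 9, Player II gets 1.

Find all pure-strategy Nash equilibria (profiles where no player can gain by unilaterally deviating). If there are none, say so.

(D, X)

Player I against X: payoffs 2, 11 → best response D.
Player I against Y: payoffs 11, 9 → best response U.
Player II against U: payoffs 10, 2 → best response X.
Player II against D: payoffs 12, 1 → best response X.
Mutual best responses: (D, X).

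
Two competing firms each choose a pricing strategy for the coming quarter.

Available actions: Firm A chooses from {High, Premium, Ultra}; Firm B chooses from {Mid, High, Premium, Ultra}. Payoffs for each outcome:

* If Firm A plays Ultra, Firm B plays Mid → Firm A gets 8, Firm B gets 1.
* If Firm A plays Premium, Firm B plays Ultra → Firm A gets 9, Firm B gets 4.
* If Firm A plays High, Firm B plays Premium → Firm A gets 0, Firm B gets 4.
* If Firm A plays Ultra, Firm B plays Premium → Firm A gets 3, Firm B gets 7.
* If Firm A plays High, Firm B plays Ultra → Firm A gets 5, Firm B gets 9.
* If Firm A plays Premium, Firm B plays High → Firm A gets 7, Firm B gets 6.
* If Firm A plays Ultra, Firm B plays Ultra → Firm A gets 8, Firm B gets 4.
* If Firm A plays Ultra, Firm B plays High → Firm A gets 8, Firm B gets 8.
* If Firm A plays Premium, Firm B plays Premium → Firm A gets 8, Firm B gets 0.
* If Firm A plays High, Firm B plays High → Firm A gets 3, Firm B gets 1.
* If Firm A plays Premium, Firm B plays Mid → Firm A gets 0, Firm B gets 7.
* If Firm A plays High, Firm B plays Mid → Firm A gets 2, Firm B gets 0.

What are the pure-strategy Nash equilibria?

Check each profile: it is a Nash equilibrium iff no player can strictly gain by switching unilaterally.
(High, Mid): Firm A can switch to Ultra (2 → 8). Not NE.
(High, High): Firm A can switch to Premium (3 → 7). Not NE.
(High, Premium): Firm A can switch to Premium (0 → 8). Not NE.
(High, Ultra): Firm A can switch to Premium (5 → 9). Not NE.
(Premium, Mid): Firm A can switch to High (0 → 2). Not NE.
(Premium, High): Firm A can switch to Ultra (7 → 8). Not NE.
(Premium, Premium): Firm B can switch to Mid (0 → 7). Not NE.
(Premium, Ultra): Firm B can switch to Mid (4 → 7). Not NE.
(Ultra, Mid): Firm B can switch to High (1 → 8). Not NE.
(Ultra, High): Firm A gets 8, best alternative 7; Firm B gets 8, best alternative 7. No profitable deviation — NE.
(Ultra, Premium): Firm A can switch to Premium (3 → 8). Not NE.
(The remaining 1 profile has a profitable deviation by the same check.)

The unique pure-strategy Nash equilibrium is (Ultra, High).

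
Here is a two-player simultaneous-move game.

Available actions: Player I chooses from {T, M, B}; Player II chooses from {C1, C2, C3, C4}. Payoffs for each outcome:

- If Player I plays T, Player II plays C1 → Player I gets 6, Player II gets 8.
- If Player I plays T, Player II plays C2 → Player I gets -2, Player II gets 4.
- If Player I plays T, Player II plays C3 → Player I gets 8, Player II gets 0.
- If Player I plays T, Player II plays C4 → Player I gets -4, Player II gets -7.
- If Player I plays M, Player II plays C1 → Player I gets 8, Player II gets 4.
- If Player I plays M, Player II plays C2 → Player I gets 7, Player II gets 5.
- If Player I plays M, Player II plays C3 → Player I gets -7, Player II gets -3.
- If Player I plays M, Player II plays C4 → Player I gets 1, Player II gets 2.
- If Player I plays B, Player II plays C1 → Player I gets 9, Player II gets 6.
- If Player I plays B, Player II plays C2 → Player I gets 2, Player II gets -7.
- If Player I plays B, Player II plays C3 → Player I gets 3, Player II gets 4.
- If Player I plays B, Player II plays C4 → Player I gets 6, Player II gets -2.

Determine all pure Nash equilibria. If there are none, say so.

(T, C1): Player I can switch to M (6 → 8). Not NE.
(T, C2): Player I can switch to M (-2 → 7). Not NE.
(T, C3): Player II can switch to C1 (0 → 8). Not NE.
(T, C4): Player I can switch to M (-4 → 1). Not NE.
(M, C1): Player I can switch to B (8 → 9). Not NE.
(M, C2): Player I gets 7, best alternative 2; Player II gets 5, best alternative 4. No profitable deviation — NE.
(M, C3): Player I can switch to T (-7 → 8). Not NE.
(M, C4): Player I can switch to B (1 → 6). Not NE.
(B, C1): Player I gets 9, best alternative 8; Player II gets 6, best alternative 4. No profitable deviation — NE.
(B, C2): Player I can switch to M (2 → 7). Not NE.
(B, C3): Player I can switch to T (3 → 8). Not NE.
(B, C4): Player II can switch to C1 (-2 → 6). Not NE.

Pure-strategy Nash equilibria: (M, C2), (B, C1)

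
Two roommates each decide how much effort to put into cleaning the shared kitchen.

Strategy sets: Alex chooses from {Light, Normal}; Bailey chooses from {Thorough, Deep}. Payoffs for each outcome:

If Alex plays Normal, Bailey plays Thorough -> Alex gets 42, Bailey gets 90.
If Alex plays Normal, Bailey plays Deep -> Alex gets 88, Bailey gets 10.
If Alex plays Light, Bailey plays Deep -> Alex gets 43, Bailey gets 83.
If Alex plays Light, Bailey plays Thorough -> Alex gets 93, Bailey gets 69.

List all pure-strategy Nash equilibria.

There is no pure-strategy Nash equilibrium.

Mark each player's best response to every combination of opponents' strategies; a profile where every player is best-responding is a pure Nash equilibrium.
Alex against Thorough: payoffs 93, 42 → best response Light.
Alex against Deep: payoffs 43, 88 → best response Normal.
Bailey against Light: payoffs 69, 83 → best response Deep.
Bailey against Normal: payoffs 90, 10 → best response Thorough.
No profile is a mutual best response for all players.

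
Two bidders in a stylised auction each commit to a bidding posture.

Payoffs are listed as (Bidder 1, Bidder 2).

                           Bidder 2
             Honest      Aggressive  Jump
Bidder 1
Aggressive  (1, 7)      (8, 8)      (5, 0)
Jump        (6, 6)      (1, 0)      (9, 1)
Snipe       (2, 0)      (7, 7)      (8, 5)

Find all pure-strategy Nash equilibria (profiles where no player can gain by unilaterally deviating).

Pure-strategy Nash equilibria: (Aggressive, Aggressive), (Jump, Honest)

Bidder 1 against Honest: payoffs 1, 6, 2 → best response Jump.
Bidder 1 against Aggressive: payoffs 8, 1, 7 → best response Aggressive.
Bidder 1 against Jump: payoffs 5, 9, 8 → best response Jump.
Bidder 2 against Aggressive: payoffs 7, 8, 0 → best response Aggressive.
Bidder 2 against Jump: payoffs 6, 0, 1 → best response Honest.
Bidder 2 against Snipe: payoffs 0, 7, 5 → best response Aggressive.
Mutual best responses: (Aggressive, Aggressive); (Jump, Honest).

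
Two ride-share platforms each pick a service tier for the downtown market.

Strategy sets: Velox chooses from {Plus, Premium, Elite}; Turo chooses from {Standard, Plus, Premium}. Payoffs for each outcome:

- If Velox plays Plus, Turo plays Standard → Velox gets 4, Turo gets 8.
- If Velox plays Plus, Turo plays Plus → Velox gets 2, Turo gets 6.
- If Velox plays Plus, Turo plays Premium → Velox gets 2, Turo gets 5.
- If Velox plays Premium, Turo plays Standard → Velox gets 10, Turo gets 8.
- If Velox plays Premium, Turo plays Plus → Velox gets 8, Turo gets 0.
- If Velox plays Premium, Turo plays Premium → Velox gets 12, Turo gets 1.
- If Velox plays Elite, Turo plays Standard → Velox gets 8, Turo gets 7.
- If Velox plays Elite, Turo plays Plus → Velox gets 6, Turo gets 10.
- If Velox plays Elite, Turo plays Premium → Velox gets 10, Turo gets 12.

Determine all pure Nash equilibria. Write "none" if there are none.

The unique pure-strategy Nash equilibrium is (Premium, Standard).

Velox against Standard: payoffs 4, 10, 8 → best response Premium.
Velox against Plus: payoffs 2, 8, 6 → best response Premium.
Velox against Premium: payoffs 2, 12, 10 → best response Premium.
Turo against Plus: payoffs 8, 6, 5 → best response Standard.
Turo against Premium: payoffs 8, 0, 1 → best response Standard.
Turo against Elite: payoffs 7, 10, 12 → best response Premium.
Mutual best responses: (Premium, Standard).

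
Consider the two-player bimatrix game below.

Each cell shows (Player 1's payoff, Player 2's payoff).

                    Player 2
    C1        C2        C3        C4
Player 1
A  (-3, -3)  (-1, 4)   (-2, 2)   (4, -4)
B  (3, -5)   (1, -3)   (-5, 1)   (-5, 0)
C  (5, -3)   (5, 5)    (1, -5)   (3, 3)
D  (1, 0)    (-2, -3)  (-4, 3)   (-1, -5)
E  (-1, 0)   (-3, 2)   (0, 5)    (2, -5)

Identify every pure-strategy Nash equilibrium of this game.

Pure NE: (C, C2)

Player 1 against C1: payoffs -3, 3, 5, 1, -1 → best response C.
Player 1 against C2: payoffs -1, 1, 5, -2, -3 → best response C.
Player 1 against C3: payoffs -2, -5, 1, -4, 0 → best response C.
Player 1 against C4: payoffs 4, -5, 3, -1, 2 → best response A.
Player 2 against A: payoffs -3, 4, 2, -4 → best response C2.
Player 2 against B: payoffs -5, -3, 1, 0 → best response C3.
Player 2 against C: payoffs -3, 5, -5, 3 → best response C2.
Player 2 against D: payoffs 0, -3, 3, -5 → best response C3.
Player 2 against E: payoffs 0, 2, 5, -5 → best response C3.
Mutual best responses: (C, C2).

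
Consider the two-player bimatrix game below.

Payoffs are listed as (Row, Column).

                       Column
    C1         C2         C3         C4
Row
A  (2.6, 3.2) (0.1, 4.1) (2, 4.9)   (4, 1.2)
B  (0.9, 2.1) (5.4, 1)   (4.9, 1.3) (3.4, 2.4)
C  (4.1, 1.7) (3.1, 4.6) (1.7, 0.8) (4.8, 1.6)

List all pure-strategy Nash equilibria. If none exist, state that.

Row against C1: payoffs 2.6, 0.9, 4.1 → best response C.
Row against C2: payoffs 0.1, 5.4, 3.1 → best response B.
Row against C3: payoffs 2, 4.9, 1.7 → best response B.
Row against C4: payoffs 4, 3.4, 4.8 → best response C.
Column against A: payoffs 3.2, 4.1, 4.9, 1.2 → best response C3.
Column against B: payoffs 2.1, 1, 1.3, 2.4 → best response C4.
Column against C: payoffs 1.7, 4.6, 0.8, 1.6 → best response C2.
No profile is a mutual best response for all players.

none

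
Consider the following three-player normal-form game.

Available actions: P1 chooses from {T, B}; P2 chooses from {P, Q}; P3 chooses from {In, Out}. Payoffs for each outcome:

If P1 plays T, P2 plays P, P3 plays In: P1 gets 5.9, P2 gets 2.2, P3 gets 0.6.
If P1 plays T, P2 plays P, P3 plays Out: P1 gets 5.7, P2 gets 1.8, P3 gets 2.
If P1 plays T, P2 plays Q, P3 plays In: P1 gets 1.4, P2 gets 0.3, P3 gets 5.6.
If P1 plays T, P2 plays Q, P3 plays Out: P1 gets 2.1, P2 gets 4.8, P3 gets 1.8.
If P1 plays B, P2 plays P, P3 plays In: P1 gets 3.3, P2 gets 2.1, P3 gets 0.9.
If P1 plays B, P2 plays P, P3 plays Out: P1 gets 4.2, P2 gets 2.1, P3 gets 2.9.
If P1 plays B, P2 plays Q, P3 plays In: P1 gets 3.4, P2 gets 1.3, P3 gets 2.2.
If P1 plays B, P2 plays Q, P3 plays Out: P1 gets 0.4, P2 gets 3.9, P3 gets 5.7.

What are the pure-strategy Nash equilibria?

For each strategy profile, look for a profitable unilateral deviation.
(T, P, In): P3 can switch to Out (0.6 → 2). Not NE.
(T, P, Out): P2 can switch to Q (1.8 → 4.8). Not NE.
(T, Q, In): P1 can switch to B (1.4 → 3.4). Not NE.
(T, Q, Out): P3 can switch to In (1.8 → 5.6). Not NE.
(B, P, In): P1 can switch to T (3.3 → 5.9). Not NE.
(B, P, Out): P1 can switch to T (4.2 → 5.7). Not NE.
(B, Q, In): P2 can switch to P (1.3 → 2.1). Not NE.
(B, Q, Out): P1 can switch to T (0.4 → 2.1). Not NE.

No pure-strategy Nash equilibrium.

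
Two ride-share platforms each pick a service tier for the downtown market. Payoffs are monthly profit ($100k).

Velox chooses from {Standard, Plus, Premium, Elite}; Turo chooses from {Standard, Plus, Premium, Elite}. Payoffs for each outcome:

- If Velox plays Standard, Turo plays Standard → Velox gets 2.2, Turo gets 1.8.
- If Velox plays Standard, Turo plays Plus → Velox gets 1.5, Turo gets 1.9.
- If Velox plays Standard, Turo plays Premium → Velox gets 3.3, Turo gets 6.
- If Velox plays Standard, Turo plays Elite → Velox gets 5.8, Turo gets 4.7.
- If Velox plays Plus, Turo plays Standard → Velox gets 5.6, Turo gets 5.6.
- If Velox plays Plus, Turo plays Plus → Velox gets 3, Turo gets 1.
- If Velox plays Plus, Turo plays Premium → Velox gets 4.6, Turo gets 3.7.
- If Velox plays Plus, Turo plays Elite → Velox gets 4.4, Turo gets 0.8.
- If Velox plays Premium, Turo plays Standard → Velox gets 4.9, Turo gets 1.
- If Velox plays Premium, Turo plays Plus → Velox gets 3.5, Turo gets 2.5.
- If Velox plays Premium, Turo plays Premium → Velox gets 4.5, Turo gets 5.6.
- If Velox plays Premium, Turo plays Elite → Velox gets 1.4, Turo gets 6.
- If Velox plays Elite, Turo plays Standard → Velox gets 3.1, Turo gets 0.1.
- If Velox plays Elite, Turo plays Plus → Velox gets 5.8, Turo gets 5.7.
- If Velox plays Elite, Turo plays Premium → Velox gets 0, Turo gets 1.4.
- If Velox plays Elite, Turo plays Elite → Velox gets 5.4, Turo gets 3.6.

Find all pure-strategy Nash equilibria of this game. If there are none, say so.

(Plus, Standard) and (Elite, Plus)

For each strategy profile, look for a profitable unilateral deviation.
(Standard, Standard): Velox can switch to Plus (2.2 → 5.6). Not NE.
(Standard, Plus): Velox can switch to Plus (1.5 → 3). Not NE.
(Standard, Premium): Velox can switch to Plus (3.3 → 4.6). Not NE.
(Standard, Elite): Turo can switch to Premium (4.7 → 6). Not NE.
(Plus, Standard): Velox gets 5.6, best alternative 4.9; Turo gets 5.6, best alternative 3.7. No profitable deviation — NE.
(Plus, Plus): Velox can switch to Premium (3 → 3.5). Not NE.
(Plus, Premium): Turo can switch to Standard (3.7 → 5.6). Not NE.
(Plus, Elite): Velox can switch to Standard (4.4 → 5.8). Not NE.
(Premium, Standard): Velox can switch to Plus (4.9 → 5.6). Not NE.
(Elite, Plus): Velox gets 5.8, best alternative 3.5; Turo gets 5.7, best alternative 3.6. No profitable deviation — NE.
(The remaining 6 profiles each have a profitable deviation by the same check.)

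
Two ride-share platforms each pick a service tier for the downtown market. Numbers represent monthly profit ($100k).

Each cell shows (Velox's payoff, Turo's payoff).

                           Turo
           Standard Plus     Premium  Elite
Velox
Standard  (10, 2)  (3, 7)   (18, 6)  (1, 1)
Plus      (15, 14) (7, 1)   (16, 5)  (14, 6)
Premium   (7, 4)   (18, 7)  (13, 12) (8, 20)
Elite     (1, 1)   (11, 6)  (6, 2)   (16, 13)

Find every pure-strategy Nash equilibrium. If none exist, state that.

(Standard, Standard): Velox can switch to Plus (10 → 15). Not NE.
(Standard, Plus): Velox can switch to Plus (3 → 7). Not NE.
(Standard, Premium): Turo can switch to Plus (6 → 7). Not NE.
(Standard, Elite): Velox can switch to Plus (1 → 14). Not NE.
(Plus, Standard): Velox gets 15, best alternative 10; Turo gets 14, best alternative 6. No profitable deviation — NE.
(Plus, Plus): Velox can switch to Premium (7 → 18). Not NE.
(Plus, Premium): Velox can switch to Standard (16 → 18). Not NE.
(Plus, Elite): Velox can switch to Elite (14 → 16). Not NE.
(Premium, Standard): Velox can switch to Standard (7 → 10). Not NE.
(Premium, Plus): Turo can switch to Premium (7 → 12). Not NE.
(Premium, Premium): Velox can switch to Standard (13 → 18). Not NE.
(Elite, Elite): Velox gets 16, best alternative 14; Turo gets 13, best alternative 6. No profitable deviation — NE.
(The remaining 4 profiles each have a profitable deviation by the same check.)

The pure Nash equilibria are (Plus, Standard) and (Elite, Elite).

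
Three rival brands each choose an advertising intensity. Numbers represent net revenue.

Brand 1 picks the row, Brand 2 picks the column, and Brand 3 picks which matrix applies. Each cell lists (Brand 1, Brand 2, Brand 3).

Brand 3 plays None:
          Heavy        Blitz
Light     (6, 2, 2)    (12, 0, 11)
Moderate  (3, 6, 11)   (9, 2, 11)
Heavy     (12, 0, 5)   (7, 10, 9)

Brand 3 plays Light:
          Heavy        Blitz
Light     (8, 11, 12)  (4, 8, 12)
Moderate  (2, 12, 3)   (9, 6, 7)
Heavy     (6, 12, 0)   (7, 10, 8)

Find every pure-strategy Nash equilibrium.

Brand 1 against (Heavy, None): payoffs 6, 3, 12 → best response Heavy.
Brand 1 against (Heavy, Light): payoffs 8, 2, 6 → best response Light.
Brand 1 against (Blitz, None): payoffs 12, 9, 7 → best response Light.
Brand 1 against (Blitz, Light): payoffs 4, 9, 7 → best response Moderate.
Brand 2 against (Light, None): payoffs 2, 0 → best response Heavy.
Brand 2 against (Light, Light): payoffs 11, 8 → best response Heavy.
Brand 2 against (Moderate, None): payoffs 6, 2 → best response Heavy.
Brand 2 against (Moderate, Light): payoffs 12, 6 → best response Heavy.
Brand 2 against (Heavy, None): payoffs 0, 10 → best response Blitz.
Brand 2 against (Heavy, Light): payoffs 12, 10 → best response Heavy.
Brand 3 against (Light, Heavy): payoffs 2, 12 → best response Light.
Brand 3 against (Light, Blitz): payoffs 11, 12 → best response Light.
Brand 3 against (Moderate, Heavy): payoffs 11, 3 → best response None.
Brand 3 against (Moderate, Blitz): payoffs 11, 7 → best response None.
Brand 3 against (Heavy, Heavy): payoffs 5, 0 → best response None.
Brand 3 against (Heavy, Blitz): payoffs 9, 8 → best response None.
Mutual best responses: (Light, Heavy, Light).

(Light, Heavy, Light)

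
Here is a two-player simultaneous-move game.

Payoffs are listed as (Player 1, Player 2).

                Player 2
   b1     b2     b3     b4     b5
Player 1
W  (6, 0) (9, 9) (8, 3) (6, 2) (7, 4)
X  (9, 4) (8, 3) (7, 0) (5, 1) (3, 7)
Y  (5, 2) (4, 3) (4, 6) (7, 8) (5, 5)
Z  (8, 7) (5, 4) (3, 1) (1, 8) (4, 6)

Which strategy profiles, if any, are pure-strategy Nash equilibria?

Player 1 against b1: payoffs 6, 9, 5, 8 → best response X.
Player 1 against b2: payoffs 9, 8, 4, 5 → best response W.
Player 1 against b3: payoffs 8, 7, 4, 3 → best response W.
Player 1 against b4: payoffs 6, 5, 7, 1 → best response Y.
Player 1 against b5: payoffs 7, 3, 5, 4 → best response W.
Player 2 against W: payoffs 0, 9, 3, 2, 4 → best response b2.
Player 2 against X: payoffs 4, 3, 0, 1, 7 → best response b5.
Player 2 against Y: payoffs 2, 3, 6, 8, 5 → best response b4.
Player 2 against Z: payoffs 7, 4, 1, 8, 6 → best response b4.
Mutual best responses: (W, b2); (Y, b4).

Pure-strategy Nash equilibria: (W, b2), (Y, b4)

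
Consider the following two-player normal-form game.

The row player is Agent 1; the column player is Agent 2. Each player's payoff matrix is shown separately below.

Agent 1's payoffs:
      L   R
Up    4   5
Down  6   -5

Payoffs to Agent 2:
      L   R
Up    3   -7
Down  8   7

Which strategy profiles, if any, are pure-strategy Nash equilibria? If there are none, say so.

The unique pure-strategy Nash equilibrium is (Down, L).

For each strategy profile, look for a profitable unilateral deviation.
(Up, L): Agent 1 can switch to Down (4 → 6). Not NE.
(Up, R): Agent 2 can switch to L (-7 → 3). Not NE.
(Down, L): Agent 1 gets 6, best alternative 4; Agent 2 gets 8, best alternative 7. No profitable deviation — NE.
(Down, R): Agent 1 can switch to Up (-5 → 5). Not NE.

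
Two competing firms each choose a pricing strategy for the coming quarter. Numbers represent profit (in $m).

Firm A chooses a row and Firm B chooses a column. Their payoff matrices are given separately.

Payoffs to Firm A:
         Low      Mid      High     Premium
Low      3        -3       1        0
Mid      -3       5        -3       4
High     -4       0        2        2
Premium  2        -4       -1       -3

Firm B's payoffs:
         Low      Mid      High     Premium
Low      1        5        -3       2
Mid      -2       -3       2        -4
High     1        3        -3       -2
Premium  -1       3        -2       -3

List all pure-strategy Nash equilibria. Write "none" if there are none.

none

Check each profile: it is a Nash equilibrium iff no player can strictly gain by switching unilaterally.
(Low, Low): Firm B can switch to Mid (1 → 5). Not NE.
(Low, Mid): Firm A can switch to Mid (-3 → 5). Not NE.
(Low, High): Firm A can switch to High (1 → 2). Not NE.
(Low, Premium): Firm A can switch to Mid (0 → 4). Not NE.
(Mid, Low): Firm A can switch to Low (-3 → 3). Not NE.
(Mid, Mid): Firm B can switch to Low (-3 → -2). Not NE.
(Mid, High): Firm A can switch to Low (-3 → 1). Not NE.
(Mid, Premium): Firm B can switch to Low (-4 → -2). Not NE.
(High, Low): Firm A can switch to Low (-4 → 3). Not NE.
(High, Mid): Firm A can switch to Mid (0 → 5). Not NE.
(The remaining 6 profiles each have a profitable deviation by the same check.)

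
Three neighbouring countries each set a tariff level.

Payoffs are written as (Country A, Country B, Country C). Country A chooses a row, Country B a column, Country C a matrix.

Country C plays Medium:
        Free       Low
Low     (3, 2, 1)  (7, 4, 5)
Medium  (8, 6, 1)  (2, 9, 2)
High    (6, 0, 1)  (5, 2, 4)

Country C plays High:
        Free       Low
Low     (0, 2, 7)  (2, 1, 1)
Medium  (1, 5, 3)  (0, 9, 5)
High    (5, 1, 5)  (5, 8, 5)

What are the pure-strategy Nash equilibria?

(Low, Low, Medium), (High, Low, High)

Country A against (Free, Medium): payoffs 3, 8, 6 → best response Medium.
Country A against (Free, High): payoffs 0, 1, 5 → best response High.
Country A against (Low, Medium): payoffs 7, 2, 5 → best response Low.
Country A against (Low, High): payoffs 2, 0, 5 → best response High.
Country B against (Low, Medium): payoffs 2, 4 → best response Low.
Country B against (Low, High): payoffs 2, 1 → best response Free.
Country B against (Medium, Medium): payoffs 6, 9 → best response Low.
Country B against (Medium, High): payoffs 5, 9 → best response Low.
Country B against (High, Medium): payoffs 0, 2 → best response Low.
Country B against (High, High): payoffs 1, 8 → best response Low.
Country C against (Low, Free): payoffs 1, 7 → best response High.
Country C against (Low, Low): payoffs 5, 1 → best response Medium.
Country C against (Medium, Free): payoffs 1, 3 → best response High.
Country C against (Medium, Low): payoffs 2, 5 → best response High.
Country C against (High, Free): payoffs 1, 5 → best response High.
Country C against (High, Low): payoffs 4, 5 → best response High.
Mutual best responses: (Low, Low, Medium); (High, Low, High).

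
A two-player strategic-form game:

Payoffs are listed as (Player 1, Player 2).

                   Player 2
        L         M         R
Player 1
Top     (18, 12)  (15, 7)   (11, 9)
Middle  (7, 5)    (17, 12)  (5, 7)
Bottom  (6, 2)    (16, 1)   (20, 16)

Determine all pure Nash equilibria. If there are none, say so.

Player 1 against L: payoffs 18, 7, 6 → best response Top.
Player 1 against M: payoffs 15, 17, 16 → best response Middle.
Player 1 against R: payoffs 11, 5, 20 → best response Bottom.
Player 2 against Top: payoffs 12, 7, 9 → best response L.
Player 2 against Middle: payoffs 5, 12, 7 → best response M.
Player 2 against Bottom: payoffs 2, 1, 16 → best response R.
Mutual best responses: (Top, L); (Middle, M); (Bottom, R).

(Top, L); (Middle, M); (Bottom, R)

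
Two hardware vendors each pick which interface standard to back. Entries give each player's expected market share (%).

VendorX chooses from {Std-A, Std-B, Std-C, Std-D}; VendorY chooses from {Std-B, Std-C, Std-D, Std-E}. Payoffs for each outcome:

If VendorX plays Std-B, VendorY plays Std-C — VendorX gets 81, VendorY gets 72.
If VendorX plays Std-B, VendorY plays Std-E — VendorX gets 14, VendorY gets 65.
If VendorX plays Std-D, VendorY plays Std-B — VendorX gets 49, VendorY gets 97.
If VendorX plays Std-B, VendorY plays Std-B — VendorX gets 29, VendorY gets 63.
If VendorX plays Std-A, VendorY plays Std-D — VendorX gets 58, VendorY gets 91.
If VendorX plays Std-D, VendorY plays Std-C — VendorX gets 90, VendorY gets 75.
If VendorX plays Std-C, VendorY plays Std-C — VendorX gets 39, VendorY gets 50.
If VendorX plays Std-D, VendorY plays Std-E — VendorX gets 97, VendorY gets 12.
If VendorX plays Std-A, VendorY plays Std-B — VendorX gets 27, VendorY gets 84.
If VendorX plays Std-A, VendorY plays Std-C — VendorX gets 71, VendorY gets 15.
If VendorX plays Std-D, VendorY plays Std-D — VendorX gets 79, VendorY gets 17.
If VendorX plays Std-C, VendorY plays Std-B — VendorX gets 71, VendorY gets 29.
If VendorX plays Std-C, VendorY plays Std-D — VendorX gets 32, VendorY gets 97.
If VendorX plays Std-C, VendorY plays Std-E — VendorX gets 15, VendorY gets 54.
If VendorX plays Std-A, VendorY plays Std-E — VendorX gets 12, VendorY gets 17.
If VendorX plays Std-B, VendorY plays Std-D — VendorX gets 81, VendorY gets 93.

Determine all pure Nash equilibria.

(Std-A, Std-B): VendorX can switch to Std-B (27 → 29). Not NE.
(Std-A, Std-C): VendorX can switch to Std-B (71 → 81). Not NE.
(Std-A, Std-D): VendorX can switch to Std-B (58 → 81). Not NE.
(Std-A, Std-E): VendorX can switch to Std-B (12 → 14). Not NE.
(Std-B, Std-B): VendorX can switch to Std-C (29 → 71). Not NE.
(Std-B, Std-C): VendorX can switch to Std-D (81 → 90). Not NE.
(Std-B, Std-D): VendorX gets 81, best alternative 79; VendorY gets 93, best alternative 72. No profitable deviation — NE.
(Std-B, Std-E): VendorX can switch to Std-C (14 → 15). Not NE.
(Std-C, Std-B): VendorY can switch to Std-C (29 → 50). Not NE.
(Std-C, Std-C): VendorX can switch to Std-A (39 → 71). Not NE.
(Std-C, Std-D): VendorX can switch to Std-A (32 → 58). Not NE.
(The remaining 5 profiles each have a profitable deviation by the same check.)

The unique pure-strategy Nash equilibrium is (Std-B, Std-D).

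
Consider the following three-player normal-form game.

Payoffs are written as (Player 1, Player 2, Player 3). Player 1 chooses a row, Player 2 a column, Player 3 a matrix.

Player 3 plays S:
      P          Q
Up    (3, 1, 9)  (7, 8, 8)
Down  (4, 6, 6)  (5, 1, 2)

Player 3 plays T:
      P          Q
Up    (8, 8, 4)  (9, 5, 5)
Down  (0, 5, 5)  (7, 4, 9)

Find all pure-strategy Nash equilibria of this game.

(Up, Q, S), (Down, P, S)

Player 1 against (P, S): payoffs 3, 4 → best response Down.
Player 1 against (P, T): payoffs 8, 0 → best response Up.
Player 1 against (Q, S): payoffs 7, 5 → best response Up.
Player 1 against (Q, T): payoffs 9, 7 → best response Up.
Player 2 against (Up, S): payoffs 1, 8 → best response Q.
Player 2 against (Up, T): payoffs 8, 5 → best response P.
Player 2 against (Down, S): payoffs 6, 1 → best response P.
Player 2 against (Down, T): payoffs 5, 4 → best response P.
Player 3 against (Up, P): payoffs 9, 4 → best response S.
Player 3 against (Up, Q): payoffs 8, 5 → best response S.
Player 3 against (Down, P): payoffs 6, 5 → best response S.
Player 3 against (Down, Q): payoffs 2, 9 → best response T.
Mutual best responses: (Up, Q, S); (Down, P, S).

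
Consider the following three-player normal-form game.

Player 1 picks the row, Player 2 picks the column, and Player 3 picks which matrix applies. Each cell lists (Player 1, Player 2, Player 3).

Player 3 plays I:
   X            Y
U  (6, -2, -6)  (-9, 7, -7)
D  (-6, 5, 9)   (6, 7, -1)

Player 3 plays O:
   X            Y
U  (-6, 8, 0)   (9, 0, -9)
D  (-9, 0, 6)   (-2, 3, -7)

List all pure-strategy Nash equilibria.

For each player, find the best response to each opponent profile; mutual best responses are the pure NE.
Player 1 against (X, I): payoffs 6, -6 → best response U.
Player 1 against (X, O): payoffs -6, -9 → best response U.
Player 1 against (Y, I): payoffs -9, 6 → best response D.
Player 1 against (Y, O): payoffs 9, -2 → best response U.
Player 2 against (U, I): payoffs -2, 7 → best response Y.
Player 2 against (U, O): payoffs 8, 0 → best response X.
Player 2 against (D, I): payoffs 5, 7 → best response Y.
Player 2 against (D, O): payoffs 0, 3 → best response Y.
Player 3 against (U, X): payoffs -6, 0 → best response O.
Player 3 against (U, Y): payoffs -7, -9 → best response I.
Player 3 against (D, X): payoffs 9, 6 → best response I.
Player 3 against (D, Y): payoffs -1, -7 → best response I.
Mutual best responses: (U, X, O); (D, Y, I).

Pure-strategy Nash equilibria: (U, X, O) and (D, Y, I)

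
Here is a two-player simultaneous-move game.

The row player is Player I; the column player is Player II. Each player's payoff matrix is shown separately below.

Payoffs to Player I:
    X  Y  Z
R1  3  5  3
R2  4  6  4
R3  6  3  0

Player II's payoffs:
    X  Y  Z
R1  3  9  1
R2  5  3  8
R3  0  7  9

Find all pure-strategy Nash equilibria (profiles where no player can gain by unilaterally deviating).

Mark each player's best response to every combination of opponents' strategies; a profile where every player is best-responding is a pure Nash equilibrium.
Player I against X: payoffs 3, 4, 6 → best response R3.
Player I against Y: payoffs 5, 6, 3 → best response R2.
Player I against Z: payoffs 3, 4, 0 → best response R2.
Player II against R1: payoffs 3, 9, 1 → best response Y.
Player II against R2: payoffs 5, 3, 8 → best response Z.
Player II against R3: payoffs 0, 7, 9 → best response Z.
Mutual best responses: (R2, Z).

The unique pure-strategy Nash equilibrium is (R2, Z).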